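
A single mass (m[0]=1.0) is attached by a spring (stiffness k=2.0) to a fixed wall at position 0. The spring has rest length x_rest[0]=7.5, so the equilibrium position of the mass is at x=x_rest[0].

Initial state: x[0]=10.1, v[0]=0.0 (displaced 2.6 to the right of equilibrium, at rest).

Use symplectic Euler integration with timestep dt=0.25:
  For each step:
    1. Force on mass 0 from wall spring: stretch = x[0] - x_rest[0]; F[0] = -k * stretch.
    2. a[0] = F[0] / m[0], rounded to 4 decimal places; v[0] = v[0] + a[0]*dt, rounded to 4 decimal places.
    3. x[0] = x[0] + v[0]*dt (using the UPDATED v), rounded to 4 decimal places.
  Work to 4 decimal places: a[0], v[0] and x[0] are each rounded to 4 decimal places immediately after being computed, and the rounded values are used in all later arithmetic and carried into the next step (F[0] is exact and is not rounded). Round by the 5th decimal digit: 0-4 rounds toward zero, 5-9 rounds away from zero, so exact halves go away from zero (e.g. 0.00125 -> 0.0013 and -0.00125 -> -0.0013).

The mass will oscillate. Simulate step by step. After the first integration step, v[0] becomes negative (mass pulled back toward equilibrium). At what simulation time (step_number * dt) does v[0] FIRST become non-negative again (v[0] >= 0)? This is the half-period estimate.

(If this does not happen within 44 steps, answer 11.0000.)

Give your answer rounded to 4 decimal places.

Answer: 2.2500

Derivation:
Step 0: x=[10.1000] v=[0.0000]
Step 1: x=[9.7750] v=[-1.3000]
Step 2: x=[9.1656] v=[-2.4375]
Step 3: x=[8.3480] v=[-3.2703]
Step 4: x=[7.4244] v=[-3.6943]
Step 5: x=[6.5103] v=[-3.6565]
Step 6: x=[5.7199] v=[-3.1617]
Step 7: x=[5.1520] v=[-2.2717]
Step 8: x=[4.8776] v=[-1.0977]
Step 9: x=[4.9310] v=[0.2135]
First v>=0 after going negative at step 9, time=2.2500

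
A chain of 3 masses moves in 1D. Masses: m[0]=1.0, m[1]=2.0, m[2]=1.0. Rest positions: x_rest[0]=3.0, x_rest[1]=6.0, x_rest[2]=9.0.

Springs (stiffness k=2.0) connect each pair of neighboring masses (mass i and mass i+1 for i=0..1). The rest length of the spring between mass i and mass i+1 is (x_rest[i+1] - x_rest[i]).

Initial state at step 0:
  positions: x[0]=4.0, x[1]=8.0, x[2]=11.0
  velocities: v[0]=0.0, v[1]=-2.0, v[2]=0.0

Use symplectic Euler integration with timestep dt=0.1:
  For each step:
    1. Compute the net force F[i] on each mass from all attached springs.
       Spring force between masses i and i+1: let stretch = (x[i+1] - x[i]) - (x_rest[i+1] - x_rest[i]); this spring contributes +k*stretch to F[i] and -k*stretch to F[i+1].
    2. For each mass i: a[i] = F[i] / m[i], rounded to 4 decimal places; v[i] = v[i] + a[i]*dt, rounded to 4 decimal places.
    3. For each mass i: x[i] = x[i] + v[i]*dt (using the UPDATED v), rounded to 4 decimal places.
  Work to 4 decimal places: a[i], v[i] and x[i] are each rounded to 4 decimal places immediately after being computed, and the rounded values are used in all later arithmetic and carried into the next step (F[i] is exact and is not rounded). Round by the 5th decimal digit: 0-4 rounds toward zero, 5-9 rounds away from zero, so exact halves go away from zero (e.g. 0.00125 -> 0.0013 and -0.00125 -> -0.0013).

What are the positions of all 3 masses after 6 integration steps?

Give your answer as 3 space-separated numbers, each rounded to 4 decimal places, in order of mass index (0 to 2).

Answer: 4.2484 6.7479 10.8558

Derivation:
Step 0: x=[4.0000 8.0000 11.0000] v=[0.0000 -2.0000 0.0000]
Step 1: x=[4.0200 7.7900 11.0000] v=[0.2000 -2.1000 0.0000]
Step 2: x=[4.0554 7.5744 10.9958] v=[0.3540 -2.1560 -0.0420]
Step 3: x=[4.1012 7.3578 10.9832] v=[0.4578 -2.1658 -0.1263]
Step 4: x=[4.1521 7.1449 10.9581] v=[0.5091 -2.1289 -0.2514]
Step 5: x=[4.2029 6.9402 10.9167] v=[0.5077 -2.0469 -0.4140]
Step 6: x=[4.2484 6.7479 10.8558] v=[0.4552 -1.9230 -0.6093]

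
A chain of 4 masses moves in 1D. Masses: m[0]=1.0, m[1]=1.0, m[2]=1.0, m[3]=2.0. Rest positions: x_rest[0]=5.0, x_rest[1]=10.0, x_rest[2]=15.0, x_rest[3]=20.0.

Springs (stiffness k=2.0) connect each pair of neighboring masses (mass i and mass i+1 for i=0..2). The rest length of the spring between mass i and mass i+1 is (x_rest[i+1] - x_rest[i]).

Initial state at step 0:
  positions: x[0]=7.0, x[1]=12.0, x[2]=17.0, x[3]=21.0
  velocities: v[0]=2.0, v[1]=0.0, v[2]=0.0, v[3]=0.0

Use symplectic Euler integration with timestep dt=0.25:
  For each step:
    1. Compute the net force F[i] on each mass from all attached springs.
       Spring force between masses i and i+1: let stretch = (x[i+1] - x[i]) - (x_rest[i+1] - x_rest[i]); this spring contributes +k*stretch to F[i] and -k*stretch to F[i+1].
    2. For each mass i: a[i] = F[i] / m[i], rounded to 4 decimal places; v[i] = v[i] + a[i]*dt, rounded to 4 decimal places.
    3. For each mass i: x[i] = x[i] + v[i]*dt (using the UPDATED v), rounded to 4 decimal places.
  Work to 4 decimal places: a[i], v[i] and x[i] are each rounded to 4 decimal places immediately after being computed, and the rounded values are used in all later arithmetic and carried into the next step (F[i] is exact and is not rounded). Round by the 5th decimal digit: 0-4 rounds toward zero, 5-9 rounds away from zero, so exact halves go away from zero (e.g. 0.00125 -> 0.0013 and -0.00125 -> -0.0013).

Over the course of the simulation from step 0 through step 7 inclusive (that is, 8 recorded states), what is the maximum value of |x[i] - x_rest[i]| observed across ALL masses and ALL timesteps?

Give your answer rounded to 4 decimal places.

Step 0: x=[7.0000 12.0000 17.0000 21.0000] v=[2.0000 0.0000 0.0000 0.0000]
Step 1: x=[7.5000 12.0000 16.8750 21.0625] v=[2.0000 0.0000 -0.5000 0.2500]
Step 2: x=[7.9375 12.0469 16.6641 21.1758] v=[1.7500 0.1875 -0.8438 0.4531]
Step 3: x=[8.2637 12.1573 16.4400 21.3196] v=[1.3047 0.4414 -0.8966 0.5752]
Step 4: x=[8.4516 12.3163 16.2905 21.4709] v=[0.7515 0.6360 -0.5982 0.6053]
Step 5: x=[8.4976 12.4890 16.2917 21.6110] v=[0.1839 0.6908 0.0049 0.5602]
Step 6: x=[8.4175 12.6381 16.4825 21.7311] v=[-0.3204 0.5965 0.7632 0.4804]
Step 7: x=[8.2400 12.7402 16.8488 21.8357] v=[-0.7101 0.4084 1.4653 0.4183]
Max displacement = 3.4976

Answer: 3.4976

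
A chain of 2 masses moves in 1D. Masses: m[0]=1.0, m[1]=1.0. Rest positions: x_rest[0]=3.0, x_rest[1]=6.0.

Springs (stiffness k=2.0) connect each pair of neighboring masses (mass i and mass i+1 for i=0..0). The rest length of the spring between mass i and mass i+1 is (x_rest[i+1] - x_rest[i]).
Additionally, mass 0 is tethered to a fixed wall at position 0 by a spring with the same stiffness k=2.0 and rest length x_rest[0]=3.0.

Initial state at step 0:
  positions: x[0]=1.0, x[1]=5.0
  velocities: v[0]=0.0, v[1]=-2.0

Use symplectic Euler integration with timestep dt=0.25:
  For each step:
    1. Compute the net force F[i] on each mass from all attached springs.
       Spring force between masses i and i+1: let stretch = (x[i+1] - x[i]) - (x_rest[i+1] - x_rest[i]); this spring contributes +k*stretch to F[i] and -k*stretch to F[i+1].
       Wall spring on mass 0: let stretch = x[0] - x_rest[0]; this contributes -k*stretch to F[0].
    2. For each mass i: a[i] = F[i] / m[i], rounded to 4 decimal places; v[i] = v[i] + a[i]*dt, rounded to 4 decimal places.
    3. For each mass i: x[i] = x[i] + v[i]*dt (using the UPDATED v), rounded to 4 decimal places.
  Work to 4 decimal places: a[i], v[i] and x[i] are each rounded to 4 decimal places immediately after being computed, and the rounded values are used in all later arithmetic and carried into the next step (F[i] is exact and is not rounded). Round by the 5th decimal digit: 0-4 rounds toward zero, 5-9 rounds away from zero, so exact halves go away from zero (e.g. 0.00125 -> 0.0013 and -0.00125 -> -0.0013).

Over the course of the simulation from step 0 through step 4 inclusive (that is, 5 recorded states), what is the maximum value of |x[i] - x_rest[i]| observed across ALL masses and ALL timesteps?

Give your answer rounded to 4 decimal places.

Answer: 2.9197

Derivation:
Step 0: x=[1.0000 5.0000] v=[0.0000 -2.0000]
Step 1: x=[1.3750 4.3750] v=[1.5000 -2.5000]
Step 2: x=[1.9531 3.7500] v=[2.3125 -2.5000]
Step 3: x=[2.5117 3.2754] v=[2.2344 -1.8985]
Step 4: x=[2.8518 3.0803] v=[1.3604 -0.7804]
Max displacement = 2.9197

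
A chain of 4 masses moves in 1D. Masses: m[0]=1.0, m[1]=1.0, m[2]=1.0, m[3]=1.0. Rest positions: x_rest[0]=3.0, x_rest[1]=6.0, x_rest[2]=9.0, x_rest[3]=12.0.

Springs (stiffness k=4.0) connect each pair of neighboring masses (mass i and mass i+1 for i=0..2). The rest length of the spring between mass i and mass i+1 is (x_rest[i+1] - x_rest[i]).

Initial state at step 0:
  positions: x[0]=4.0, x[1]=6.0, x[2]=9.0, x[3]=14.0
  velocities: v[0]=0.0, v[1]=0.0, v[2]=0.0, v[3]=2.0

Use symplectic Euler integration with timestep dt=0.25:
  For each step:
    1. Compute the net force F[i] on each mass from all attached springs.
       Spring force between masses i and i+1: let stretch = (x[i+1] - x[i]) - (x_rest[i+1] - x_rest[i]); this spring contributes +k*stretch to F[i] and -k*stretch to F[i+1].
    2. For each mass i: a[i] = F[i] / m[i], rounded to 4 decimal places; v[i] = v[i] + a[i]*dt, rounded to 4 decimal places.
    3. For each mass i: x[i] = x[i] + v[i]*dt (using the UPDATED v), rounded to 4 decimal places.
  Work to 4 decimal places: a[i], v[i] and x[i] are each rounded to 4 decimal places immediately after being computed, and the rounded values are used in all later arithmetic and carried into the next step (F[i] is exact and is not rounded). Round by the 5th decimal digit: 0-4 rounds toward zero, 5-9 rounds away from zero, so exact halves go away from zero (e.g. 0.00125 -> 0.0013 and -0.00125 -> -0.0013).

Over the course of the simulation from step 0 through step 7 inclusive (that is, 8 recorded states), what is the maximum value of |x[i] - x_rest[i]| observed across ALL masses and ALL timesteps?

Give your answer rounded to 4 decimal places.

Step 0: x=[4.0000 6.0000 9.0000 14.0000] v=[0.0000 0.0000 0.0000 2.0000]
Step 1: x=[3.7500 6.2500 9.5000 14.0000] v=[-1.0000 1.0000 2.0000 0.0000]
Step 2: x=[3.3750 6.6875 10.3125 13.6250] v=[-1.5000 1.7500 3.2500 -1.5000]
Step 3: x=[3.0781 7.2031 11.0469 13.1719] v=[-1.1875 2.0625 2.9375 -1.8125]
Step 4: x=[3.0625 7.6484 11.3516 12.9375] v=[-0.0625 1.7813 1.2187 -0.9375]
Step 5: x=[3.4434 7.8731 11.1270 13.0567] v=[1.5234 0.8986 -0.8986 0.4766]
Step 6: x=[4.1817 7.8038 10.5713 13.4434] v=[2.9531 -0.2772 -2.2228 1.5469]
Step 7: x=[5.0755 7.5209 10.0418 13.8621] v=[3.5752 -1.1318 -2.1182 1.6748]
Max displacement = 2.3516

Answer: 2.3516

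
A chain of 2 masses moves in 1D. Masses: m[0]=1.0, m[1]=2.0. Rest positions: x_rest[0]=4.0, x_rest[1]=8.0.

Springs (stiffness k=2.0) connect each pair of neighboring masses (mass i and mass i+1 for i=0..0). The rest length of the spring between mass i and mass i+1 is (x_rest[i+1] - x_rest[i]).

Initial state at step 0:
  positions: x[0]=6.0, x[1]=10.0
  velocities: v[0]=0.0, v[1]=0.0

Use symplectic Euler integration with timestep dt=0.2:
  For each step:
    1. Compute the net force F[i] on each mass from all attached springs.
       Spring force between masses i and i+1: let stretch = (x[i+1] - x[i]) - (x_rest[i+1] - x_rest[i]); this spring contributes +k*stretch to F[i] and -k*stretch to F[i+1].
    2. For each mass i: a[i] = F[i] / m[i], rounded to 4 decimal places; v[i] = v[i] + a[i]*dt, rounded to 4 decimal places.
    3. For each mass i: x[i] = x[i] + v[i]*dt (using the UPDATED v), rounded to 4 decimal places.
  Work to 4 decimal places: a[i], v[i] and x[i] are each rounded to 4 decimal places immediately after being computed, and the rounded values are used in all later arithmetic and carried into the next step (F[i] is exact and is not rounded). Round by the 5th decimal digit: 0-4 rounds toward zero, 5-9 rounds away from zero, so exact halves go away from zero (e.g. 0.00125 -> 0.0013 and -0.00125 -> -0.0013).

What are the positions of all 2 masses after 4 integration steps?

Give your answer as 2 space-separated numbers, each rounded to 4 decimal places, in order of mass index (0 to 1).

Answer: 6.0000 10.0000

Derivation:
Step 0: x=[6.0000 10.0000] v=[0.0000 0.0000]
Step 1: x=[6.0000 10.0000] v=[0.0000 0.0000]
Step 2: x=[6.0000 10.0000] v=[0.0000 0.0000]
Step 3: x=[6.0000 10.0000] v=[0.0000 0.0000]
Step 4: x=[6.0000 10.0000] v=[0.0000 0.0000]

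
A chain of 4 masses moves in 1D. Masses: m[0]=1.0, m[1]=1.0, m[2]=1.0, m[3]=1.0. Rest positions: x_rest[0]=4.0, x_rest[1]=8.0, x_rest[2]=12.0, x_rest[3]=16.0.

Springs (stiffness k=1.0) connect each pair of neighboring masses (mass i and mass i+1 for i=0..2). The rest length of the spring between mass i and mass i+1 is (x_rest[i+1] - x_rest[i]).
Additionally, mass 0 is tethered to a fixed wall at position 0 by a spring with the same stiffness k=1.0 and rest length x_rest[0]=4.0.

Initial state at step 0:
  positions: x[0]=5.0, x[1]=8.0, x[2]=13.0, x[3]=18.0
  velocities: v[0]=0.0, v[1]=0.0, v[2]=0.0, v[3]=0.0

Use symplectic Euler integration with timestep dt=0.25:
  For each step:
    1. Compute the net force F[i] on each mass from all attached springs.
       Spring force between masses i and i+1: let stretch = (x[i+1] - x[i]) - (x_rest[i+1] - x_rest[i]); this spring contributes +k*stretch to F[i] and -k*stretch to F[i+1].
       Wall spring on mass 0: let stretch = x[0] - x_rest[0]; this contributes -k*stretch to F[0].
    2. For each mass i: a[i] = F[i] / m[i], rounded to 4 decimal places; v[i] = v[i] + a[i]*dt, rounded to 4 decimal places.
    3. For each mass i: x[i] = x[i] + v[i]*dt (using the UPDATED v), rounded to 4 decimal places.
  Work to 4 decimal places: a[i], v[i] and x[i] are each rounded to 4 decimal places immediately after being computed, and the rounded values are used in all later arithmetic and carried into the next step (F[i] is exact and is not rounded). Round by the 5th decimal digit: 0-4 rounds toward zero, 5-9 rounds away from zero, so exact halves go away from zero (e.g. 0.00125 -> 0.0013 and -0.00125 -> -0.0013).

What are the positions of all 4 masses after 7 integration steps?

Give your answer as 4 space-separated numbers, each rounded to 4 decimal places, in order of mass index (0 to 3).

Step 0: x=[5.0000 8.0000 13.0000 18.0000] v=[0.0000 0.0000 0.0000 0.0000]
Step 1: x=[4.8750 8.1250 13.0000 17.9375] v=[-0.5000 0.5000 0.0000 -0.2500]
Step 2: x=[4.6484 8.3516 13.0039 17.8164] v=[-0.9063 0.9063 0.0156 -0.4844]
Step 3: x=[4.3628 8.6375 13.0178 17.6445] v=[-1.1426 1.1436 0.0557 -0.6875]
Step 4: x=[4.0717 8.9300 13.0471 17.4335] v=[-1.1646 1.1700 0.1173 -0.8442]
Step 5: x=[3.8297 9.1762 13.0933 17.1983] v=[-0.9680 0.9847 0.1846 -0.9408]
Step 6: x=[3.6825 9.3331 13.1512 16.9565] v=[-0.5888 0.6274 0.2316 -0.9671]
Step 7: x=[3.6583 9.3754 13.2083 16.7269] v=[-0.0968 0.1693 0.2284 -0.9184]

Answer: 3.6583 9.3754 13.2083 16.7269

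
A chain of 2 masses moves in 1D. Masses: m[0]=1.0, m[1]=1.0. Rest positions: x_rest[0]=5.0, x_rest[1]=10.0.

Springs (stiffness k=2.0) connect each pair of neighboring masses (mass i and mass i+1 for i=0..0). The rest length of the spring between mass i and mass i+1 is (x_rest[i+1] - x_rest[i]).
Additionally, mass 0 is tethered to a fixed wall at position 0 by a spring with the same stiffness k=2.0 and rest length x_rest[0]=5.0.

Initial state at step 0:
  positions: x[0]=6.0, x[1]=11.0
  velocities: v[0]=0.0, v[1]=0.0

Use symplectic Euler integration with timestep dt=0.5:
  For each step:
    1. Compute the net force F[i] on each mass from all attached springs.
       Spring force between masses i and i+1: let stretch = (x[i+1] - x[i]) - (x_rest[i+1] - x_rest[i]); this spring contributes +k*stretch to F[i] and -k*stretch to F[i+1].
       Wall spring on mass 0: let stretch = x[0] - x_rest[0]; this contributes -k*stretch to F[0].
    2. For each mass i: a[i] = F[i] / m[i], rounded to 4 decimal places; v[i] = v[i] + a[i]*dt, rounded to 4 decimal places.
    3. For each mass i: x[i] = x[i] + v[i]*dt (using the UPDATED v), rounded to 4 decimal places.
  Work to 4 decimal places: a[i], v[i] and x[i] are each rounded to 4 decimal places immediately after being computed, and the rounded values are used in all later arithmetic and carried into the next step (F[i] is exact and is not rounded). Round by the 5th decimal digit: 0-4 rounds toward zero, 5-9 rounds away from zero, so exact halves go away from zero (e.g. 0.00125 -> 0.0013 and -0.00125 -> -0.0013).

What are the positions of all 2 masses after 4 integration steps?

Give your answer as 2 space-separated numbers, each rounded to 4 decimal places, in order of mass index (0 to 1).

Answer: 4.9375 9.3750

Derivation:
Step 0: x=[6.0000 11.0000] v=[0.0000 0.0000]
Step 1: x=[5.5000 11.0000] v=[-1.0000 0.0000]
Step 2: x=[5.0000 10.7500] v=[-1.0000 -0.5000]
Step 3: x=[4.8750 10.1250] v=[-0.2500 -1.2500]
Step 4: x=[4.9375 9.3750] v=[0.1250 -1.5000]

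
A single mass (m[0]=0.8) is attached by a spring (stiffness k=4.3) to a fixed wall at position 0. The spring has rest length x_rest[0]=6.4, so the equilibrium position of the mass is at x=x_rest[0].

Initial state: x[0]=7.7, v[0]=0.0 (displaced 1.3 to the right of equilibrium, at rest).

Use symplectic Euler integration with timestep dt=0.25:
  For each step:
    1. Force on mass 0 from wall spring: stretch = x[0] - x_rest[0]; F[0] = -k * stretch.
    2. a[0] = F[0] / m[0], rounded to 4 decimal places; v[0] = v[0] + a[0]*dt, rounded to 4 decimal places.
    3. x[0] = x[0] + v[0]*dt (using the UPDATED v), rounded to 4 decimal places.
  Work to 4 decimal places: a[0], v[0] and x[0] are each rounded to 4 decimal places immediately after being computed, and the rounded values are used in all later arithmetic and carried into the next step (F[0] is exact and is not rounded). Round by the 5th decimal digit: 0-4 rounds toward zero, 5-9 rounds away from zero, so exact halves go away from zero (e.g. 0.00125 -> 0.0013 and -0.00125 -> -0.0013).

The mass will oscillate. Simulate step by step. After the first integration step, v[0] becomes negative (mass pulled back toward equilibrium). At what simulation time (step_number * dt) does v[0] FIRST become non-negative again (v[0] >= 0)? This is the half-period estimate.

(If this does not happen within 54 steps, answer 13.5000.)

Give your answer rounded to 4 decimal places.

Step 0: x=[7.7000] v=[0.0000]
Step 1: x=[7.2633] v=[-1.7469]
Step 2: x=[6.5366] v=[-2.9070]
Step 3: x=[5.7640] v=[-3.0906]
Step 4: x=[5.2050] v=[-2.2360]
Step 5: x=[5.0475] v=[-0.6302]
Step 6: x=[5.3443] v=[1.1872]
First v>=0 after going negative at step 6, time=1.5000

Answer: 1.5000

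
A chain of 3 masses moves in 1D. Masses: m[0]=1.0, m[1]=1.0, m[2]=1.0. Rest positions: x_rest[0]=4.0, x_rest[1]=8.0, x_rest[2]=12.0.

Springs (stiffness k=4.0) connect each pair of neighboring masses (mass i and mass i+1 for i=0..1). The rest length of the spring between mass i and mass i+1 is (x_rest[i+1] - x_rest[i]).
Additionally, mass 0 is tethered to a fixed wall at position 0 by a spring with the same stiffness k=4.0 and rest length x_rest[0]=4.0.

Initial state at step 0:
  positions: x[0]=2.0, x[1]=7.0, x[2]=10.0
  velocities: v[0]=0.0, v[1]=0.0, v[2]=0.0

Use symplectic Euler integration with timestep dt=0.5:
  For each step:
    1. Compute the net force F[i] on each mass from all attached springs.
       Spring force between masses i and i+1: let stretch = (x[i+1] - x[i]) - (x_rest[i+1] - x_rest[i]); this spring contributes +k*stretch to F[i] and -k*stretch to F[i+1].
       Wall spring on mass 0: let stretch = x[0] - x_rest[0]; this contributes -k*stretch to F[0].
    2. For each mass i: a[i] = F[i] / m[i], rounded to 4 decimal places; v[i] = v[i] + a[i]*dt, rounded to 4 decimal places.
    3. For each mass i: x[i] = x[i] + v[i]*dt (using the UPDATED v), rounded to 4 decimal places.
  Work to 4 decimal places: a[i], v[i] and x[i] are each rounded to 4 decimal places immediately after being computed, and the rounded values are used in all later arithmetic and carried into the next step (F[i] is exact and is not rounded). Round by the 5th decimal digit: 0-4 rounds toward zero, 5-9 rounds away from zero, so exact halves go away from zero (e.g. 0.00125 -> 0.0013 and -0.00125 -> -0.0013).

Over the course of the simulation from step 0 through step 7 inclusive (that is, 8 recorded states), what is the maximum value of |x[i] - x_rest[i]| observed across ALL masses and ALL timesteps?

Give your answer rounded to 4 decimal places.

Answer: 3.0000

Derivation:
Step 0: x=[2.0000 7.0000 10.0000] v=[0.0000 0.0000 0.0000]
Step 1: x=[5.0000 5.0000 11.0000] v=[6.0000 -4.0000 2.0000]
Step 2: x=[3.0000 9.0000 10.0000] v=[-4.0000 8.0000 -2.0000]
Step 3: x=[4.0000 8.0000 12.0000] v=[2.0000 -2.0000 4.0000]
Step 4: x=[5.0000 7.0000 14.0000] v=[2.0000 -2.0000 4.0000]
Step 5: x=[3.0000 11.0000 13.0000] v=[-4.0000 8.0000 -2.0000]
Step 6: x=[6.0000 9.0000 14.0000] v=[6.0000 -4.0000 2.0000]
Step 7: x=[6.0000 9.0000 14.0000] v=[0.0000 0.0000 0.0000]
Max displacement = 3.0000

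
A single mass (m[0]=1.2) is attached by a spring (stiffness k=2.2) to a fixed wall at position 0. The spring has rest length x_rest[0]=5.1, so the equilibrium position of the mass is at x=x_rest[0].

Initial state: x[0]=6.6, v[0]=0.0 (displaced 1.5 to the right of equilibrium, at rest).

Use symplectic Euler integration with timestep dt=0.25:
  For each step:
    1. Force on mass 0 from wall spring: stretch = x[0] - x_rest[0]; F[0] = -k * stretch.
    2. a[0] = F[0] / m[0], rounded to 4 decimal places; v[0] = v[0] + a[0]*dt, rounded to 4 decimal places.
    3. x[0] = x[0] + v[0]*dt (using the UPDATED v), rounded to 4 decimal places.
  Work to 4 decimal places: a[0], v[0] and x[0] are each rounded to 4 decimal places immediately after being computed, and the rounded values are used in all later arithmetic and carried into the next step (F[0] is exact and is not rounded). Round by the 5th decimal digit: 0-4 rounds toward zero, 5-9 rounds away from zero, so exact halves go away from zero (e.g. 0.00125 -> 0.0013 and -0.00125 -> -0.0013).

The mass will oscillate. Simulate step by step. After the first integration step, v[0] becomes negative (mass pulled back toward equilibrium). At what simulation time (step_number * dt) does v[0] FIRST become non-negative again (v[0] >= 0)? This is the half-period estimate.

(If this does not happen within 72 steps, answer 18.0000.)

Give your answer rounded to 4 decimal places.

Step 0: x=[6.6000] v=[0.0000]
Step 1: x=[6.4281] v=[-0.6875]
Step 2: x=[6.1041] v=[-1.2962]
Step 3: x=[5.6650] v=[-1.7564]
Step 4: x=[5.1612] v=[-2.0154]
Step 5: x=[4.6503] v=[-2.0435]
Step 6: x=[4.1910] v=[-1.8374]
Step 7: x=[3.8358] v=[-1.4208]
Step 8: x=[3.6255] v=[-0.8414]
Step 9: x=[3.5841] v=[-0.1656]
Step 10: x=[3.7164] v=[0.5292]
First v>=0 after going negative at step 10, time=2.5000

Answer: 2.5000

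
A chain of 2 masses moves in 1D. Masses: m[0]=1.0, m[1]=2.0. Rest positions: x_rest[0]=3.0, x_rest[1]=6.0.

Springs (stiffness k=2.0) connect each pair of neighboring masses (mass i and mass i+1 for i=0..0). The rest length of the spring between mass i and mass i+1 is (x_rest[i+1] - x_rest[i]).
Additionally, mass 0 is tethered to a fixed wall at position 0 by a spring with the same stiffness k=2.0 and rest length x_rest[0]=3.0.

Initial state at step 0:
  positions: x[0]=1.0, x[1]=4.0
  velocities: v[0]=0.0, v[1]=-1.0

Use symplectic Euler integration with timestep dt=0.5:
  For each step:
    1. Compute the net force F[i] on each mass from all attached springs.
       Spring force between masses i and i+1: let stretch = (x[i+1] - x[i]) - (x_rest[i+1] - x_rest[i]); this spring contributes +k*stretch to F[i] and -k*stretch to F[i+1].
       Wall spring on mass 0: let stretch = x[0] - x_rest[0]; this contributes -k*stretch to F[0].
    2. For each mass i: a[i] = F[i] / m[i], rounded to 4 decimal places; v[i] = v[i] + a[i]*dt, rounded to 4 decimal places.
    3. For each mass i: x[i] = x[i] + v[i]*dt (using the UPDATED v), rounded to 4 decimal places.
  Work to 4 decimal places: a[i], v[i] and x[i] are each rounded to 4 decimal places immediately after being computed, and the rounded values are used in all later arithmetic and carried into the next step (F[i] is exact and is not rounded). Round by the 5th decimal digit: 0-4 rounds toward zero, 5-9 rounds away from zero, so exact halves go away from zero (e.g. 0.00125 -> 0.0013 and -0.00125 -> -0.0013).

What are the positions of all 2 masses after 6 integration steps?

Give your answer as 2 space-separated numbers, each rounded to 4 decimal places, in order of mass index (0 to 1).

Step 0: x=[1.0000 4.0000] v=[0.0000 -1.0000]
Step 1: x=[2.0000 3.5000] v=[2.0000 -1.0000]
Step 2: x=[2.7500 3.3750] v=[1.5000 -0.2500]
Step 3: x=[2.4375 3.8438] v=[-0.6250 0.9375]
Step 4: x=[1.6094 4.7110] v=[-1.6562 1.7344]
Step 5: x=[1.5274 5.5528] v=[-0.1640 1.6836]
Step 6: x=[2.6944 6.1383] v=[2.3340 1.1709]

Answer: 2.6944 6.1383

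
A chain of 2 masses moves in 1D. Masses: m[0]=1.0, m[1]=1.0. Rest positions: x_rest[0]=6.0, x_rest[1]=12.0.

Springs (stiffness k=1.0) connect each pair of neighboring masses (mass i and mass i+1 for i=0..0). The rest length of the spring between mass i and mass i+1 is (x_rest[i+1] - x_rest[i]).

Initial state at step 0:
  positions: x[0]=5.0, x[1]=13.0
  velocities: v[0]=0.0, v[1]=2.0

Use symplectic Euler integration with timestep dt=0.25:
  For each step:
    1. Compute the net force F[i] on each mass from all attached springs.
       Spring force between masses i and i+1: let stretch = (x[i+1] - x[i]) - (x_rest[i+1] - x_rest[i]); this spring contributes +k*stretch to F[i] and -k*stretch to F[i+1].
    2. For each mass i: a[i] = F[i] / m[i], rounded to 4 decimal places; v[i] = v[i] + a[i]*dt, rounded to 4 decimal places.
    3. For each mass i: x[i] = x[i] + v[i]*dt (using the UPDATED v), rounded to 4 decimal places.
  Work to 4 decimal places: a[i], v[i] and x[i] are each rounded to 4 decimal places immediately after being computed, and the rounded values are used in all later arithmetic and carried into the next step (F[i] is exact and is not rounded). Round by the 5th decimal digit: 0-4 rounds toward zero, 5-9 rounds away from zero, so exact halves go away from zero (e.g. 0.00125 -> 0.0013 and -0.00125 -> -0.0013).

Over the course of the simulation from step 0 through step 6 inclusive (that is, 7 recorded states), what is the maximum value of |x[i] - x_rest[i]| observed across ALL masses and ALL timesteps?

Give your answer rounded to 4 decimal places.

Step 0: x=[5.0000 13.0000] v=[0.0000 2.0000]
Step 1: x=[5.1250 13.3750] v=[0.5000 1.5000]
Step 2: x=[5.3906 13.6094] v=[1.0625 0.9375]
Step 3: x=[5.7949 13.7051] v=[1.6172 0.3828]
Step 4: x=[6.3186 13.6814] v=[2.0948 -0.0948]
Step 5: x=[6.9275 13.5725] v=[2.4355 -0.4355]
Step 6: x=[7.5767 13.4233] v=[2.5968 -0.5968]
Max displacement = 1.7051

Answer: 1.7051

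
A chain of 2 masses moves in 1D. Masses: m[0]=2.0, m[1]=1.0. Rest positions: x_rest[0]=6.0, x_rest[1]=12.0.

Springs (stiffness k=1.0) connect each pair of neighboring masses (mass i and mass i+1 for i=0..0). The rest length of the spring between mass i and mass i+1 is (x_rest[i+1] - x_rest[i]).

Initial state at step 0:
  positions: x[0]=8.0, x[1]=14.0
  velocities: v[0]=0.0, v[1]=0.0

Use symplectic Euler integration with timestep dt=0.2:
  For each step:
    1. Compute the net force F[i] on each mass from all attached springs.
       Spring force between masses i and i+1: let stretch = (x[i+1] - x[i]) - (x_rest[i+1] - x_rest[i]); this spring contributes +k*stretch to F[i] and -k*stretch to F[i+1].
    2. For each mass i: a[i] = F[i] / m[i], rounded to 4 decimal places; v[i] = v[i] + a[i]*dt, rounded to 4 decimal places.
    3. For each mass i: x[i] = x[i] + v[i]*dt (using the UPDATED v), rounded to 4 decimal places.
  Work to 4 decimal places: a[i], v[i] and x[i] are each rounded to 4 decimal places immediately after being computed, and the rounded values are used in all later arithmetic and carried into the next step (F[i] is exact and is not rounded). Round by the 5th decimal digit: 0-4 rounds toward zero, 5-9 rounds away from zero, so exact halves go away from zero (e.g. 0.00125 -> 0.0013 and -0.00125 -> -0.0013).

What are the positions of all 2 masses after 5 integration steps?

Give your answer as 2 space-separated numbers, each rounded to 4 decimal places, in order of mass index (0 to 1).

Answer: 8.0000 14.0000

Derivation:
Step 0: x=[8.0000 14.0000] v=[0.0000 0.0000]
Step 1: x=[8.0000 14.0000] v=[0.0000 0.0000]
Step 2: x=[8.0000 14.0000] v=[0.0000 0.0000]
Step 3: x=[8.0000 14.0000] v=[0.0000 0.0000]
Step 4: x=[8.0000 14.0000] v=[0.0000 0.0000]
Step 5: x=[8.0000 14.0000] v=[0.0000 0.0000]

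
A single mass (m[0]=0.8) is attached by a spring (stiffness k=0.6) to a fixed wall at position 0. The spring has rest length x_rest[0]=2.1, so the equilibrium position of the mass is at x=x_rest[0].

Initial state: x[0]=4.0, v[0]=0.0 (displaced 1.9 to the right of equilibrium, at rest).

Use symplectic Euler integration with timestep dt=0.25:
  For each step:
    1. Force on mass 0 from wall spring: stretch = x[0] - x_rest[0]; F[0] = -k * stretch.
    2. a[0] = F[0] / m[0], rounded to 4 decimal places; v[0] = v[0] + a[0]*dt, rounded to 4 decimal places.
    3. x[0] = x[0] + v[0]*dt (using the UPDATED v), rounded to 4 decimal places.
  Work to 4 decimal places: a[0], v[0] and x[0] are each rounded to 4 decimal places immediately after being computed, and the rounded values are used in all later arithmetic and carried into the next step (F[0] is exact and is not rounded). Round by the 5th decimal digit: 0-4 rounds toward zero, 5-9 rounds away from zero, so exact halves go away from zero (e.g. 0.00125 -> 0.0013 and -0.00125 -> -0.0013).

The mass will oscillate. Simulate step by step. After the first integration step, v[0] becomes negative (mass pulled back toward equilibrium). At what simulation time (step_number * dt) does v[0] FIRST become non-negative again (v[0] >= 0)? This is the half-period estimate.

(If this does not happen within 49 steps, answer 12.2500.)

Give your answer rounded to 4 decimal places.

Step 0: x=[4.0000] v=[0.0000]
Step 1: x=[3.9109] v=[-0.3563]
Step 2: x=[3.7369] v=[-0.6959]
Step 3: x=[3.4862] v=[-1.0028]
Step 4: x=[3.1705] v=[-1.2627]
Step 5: x=[2.8047] v=[-1.4634]
Step 6: x=[2.4058] v=[-1.5955]
Step 7: x=[1.9926] v=[-1.6529]
Step 8: x=[1.5844] v=[-1.6328]
Step 9: x=[1.2004] v=[-1.5361]
Step 10: x=[0.8586] v=[-1.3674]
Step 11: x=[0.5750] v=[-1.1346]
Step 12: x=[0.3628] v=[-0.8487]
Step 13: x=[0.2321] v=[-0.5230]
Step 14: x=[0.1889] v=[-0.1728]
Step 15: x=[0.2353] v=[0.1855]
First v>=0 after going negative at step 15, time=3.7500

Answer: 3.7500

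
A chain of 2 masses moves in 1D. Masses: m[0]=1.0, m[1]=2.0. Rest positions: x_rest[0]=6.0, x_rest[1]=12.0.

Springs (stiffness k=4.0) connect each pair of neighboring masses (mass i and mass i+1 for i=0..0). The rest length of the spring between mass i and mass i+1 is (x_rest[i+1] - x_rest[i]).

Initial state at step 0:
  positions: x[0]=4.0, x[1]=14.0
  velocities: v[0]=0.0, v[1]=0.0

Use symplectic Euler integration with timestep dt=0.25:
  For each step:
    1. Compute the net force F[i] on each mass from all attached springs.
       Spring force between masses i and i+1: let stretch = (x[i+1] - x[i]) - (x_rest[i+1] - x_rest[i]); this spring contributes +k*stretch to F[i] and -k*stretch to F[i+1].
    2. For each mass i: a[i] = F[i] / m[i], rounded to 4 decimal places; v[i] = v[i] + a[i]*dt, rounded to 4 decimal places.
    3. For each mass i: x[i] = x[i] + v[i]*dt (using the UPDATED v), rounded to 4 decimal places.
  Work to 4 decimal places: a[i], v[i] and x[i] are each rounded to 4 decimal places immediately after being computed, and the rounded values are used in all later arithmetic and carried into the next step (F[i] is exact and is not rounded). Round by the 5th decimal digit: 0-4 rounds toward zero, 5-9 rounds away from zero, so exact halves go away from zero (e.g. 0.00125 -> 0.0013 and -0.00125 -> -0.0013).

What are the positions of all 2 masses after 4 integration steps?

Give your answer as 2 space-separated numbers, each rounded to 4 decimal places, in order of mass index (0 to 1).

Answer: 9.3066 11.3467

Derivation:
Step 0: x=[4.0000 14.0000] v=[0.0000 0.0000]
Step 1: x=[5.0000 13.5000] v=[4.0000 -2.0000]
Step 2: x=[6.6250 12.6875] v=[6.5000 -3.2500]
Step 3: x=[8.2656 11.8672] v=[6.5625 -3.2813]
Step 4: x=[9.3066 11.3467] v=[4.1641 -2.0821]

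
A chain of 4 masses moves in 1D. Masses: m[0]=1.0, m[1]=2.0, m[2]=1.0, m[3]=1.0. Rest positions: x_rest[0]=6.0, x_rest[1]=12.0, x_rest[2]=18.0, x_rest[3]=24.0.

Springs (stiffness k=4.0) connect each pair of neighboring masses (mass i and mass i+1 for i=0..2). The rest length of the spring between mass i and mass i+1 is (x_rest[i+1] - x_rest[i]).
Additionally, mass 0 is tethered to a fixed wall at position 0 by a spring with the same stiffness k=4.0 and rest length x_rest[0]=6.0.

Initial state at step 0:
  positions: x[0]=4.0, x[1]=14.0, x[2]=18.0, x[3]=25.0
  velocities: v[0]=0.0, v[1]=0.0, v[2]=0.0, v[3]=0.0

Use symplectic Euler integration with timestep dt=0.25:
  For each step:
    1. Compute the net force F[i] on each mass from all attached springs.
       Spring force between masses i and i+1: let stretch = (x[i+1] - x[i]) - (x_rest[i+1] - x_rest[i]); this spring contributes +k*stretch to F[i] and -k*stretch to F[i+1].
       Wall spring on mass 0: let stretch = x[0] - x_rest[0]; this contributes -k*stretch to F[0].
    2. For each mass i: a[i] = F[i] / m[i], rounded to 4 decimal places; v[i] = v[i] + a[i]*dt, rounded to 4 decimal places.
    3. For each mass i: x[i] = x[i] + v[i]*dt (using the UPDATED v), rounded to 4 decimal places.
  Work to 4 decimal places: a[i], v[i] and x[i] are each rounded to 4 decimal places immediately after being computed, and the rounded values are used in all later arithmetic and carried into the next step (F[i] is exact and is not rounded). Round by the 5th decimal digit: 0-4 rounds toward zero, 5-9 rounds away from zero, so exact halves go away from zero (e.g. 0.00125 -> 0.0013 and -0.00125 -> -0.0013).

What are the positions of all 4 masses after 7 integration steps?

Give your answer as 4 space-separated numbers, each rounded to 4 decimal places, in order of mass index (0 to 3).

Answer: 3.5243 13.1246 17.4028 25.0092

Derivation:
Step 0: x=[4.0000 14.0000 18.0000 25.0000] v=[0.0000 0.0000 0.0000 0.0000]
Step 1: x=[5.5000 13.2500 18.7500 24.7500] v=[6.0000 -3.0000 3.0000 -1.0000]
Step 2: x=[7.5625 12.2188 19.6250 24.5000] v=[8.2500 -4.1250 3.5000 -1.0000]
Step 3: x=[8.8985 11.5313 19.8672 24.5313] v=[5.3438 -2.7501 0.9688 0.1250]
Step 4: x=[8.6680 11.5567 19.1915 24.8965] v=[-0.9219 0.1015 -2.7030 1.4609]
Step 5: x=[6.9927 12.1754 18.0333 25.3355] v=[-6.7012 2.4746 -4.6328 1.7559]
Step 6: x=[4.8649 12.8785 17.2362 25.4489] v=[-8.5112 2.8122 -3.1885 0.4537]
Step 7: x=[3.5243 13.1246 17.4028 25.0092] v=[-5.3625 0.9843 0.6665 -1.7590]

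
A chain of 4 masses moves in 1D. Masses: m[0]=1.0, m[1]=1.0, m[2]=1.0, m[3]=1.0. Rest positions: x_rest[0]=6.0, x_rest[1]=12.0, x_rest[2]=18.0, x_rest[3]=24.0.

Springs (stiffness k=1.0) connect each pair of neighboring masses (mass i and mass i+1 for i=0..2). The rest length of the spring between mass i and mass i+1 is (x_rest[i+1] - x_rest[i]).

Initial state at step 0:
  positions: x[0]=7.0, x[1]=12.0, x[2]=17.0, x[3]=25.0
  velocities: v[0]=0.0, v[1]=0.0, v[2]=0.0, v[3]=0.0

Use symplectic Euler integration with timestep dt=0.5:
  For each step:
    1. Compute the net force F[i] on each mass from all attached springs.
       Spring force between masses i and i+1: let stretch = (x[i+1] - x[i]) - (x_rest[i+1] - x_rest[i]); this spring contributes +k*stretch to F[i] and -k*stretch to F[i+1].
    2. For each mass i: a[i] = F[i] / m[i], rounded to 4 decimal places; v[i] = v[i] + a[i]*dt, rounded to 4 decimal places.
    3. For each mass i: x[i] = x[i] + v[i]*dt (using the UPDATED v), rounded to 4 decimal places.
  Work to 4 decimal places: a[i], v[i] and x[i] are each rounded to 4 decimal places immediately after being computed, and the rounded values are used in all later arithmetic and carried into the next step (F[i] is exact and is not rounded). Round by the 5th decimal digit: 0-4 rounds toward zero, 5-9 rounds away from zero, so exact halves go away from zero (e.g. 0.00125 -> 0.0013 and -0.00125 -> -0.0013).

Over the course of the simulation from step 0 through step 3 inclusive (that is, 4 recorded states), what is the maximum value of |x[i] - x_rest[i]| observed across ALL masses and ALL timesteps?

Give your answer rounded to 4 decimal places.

Answer: 1.3594

Derivation:
Step 0: x=[7.0000 12.0000 17.0000 25.0000] v=[0.0000 0.0000 0.0000 0.0000]
Step 1: x=[6.7500 12.0000 17.7500 24.5000] v=[-0.5000 0.0000 1.5000 -1.0000]
Step 2: x=[6.3125 12.1250 18.7500 23.8125] v=[-0.8750 0.2500 2.0000 -1.3750]
Step 3: x=[5.8281 12.4532 19.3594 23.3594] v=[-0.9688 0.6563 1.2188 -0.9063]
Max displacement = 1.3594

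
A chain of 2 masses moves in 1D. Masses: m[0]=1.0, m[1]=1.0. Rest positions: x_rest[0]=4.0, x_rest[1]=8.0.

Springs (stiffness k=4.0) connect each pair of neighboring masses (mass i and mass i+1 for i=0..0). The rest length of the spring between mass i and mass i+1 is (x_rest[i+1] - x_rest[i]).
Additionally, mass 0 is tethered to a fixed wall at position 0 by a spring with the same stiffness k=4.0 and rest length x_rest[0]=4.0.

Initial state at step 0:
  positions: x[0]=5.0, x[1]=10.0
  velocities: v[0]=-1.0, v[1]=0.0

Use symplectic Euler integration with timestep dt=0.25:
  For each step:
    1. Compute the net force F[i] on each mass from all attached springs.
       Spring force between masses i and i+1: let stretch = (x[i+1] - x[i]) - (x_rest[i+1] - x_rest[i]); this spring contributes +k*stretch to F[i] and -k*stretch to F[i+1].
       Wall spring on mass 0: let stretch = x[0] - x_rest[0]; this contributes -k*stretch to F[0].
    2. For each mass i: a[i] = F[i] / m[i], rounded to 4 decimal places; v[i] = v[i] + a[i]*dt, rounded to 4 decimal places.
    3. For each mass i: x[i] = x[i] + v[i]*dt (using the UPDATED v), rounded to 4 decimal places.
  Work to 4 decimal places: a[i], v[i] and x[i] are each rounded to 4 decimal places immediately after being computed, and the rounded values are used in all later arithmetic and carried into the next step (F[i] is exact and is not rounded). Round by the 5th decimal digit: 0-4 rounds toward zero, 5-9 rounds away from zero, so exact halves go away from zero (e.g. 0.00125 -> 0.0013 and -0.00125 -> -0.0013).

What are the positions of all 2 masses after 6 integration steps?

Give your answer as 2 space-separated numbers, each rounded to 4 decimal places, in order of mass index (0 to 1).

Step 0: x=[5.0000 10.0000] v=[-1.0000 0.0000]
Step 1: x=[4.7500 9.7500] v=[-1.0000 -1.0000]
Step 2: x=[4.5625 9.2500] v=[-0.7500 -2.0000]
Step 3: x=[4.4063 8.5781] v=[-0.6250 -2.6875]
Step 4: x=[4.1914 7.8633] v=[-0.8595 -2.8593]
Step 5: x=[3.8467 7.2305] v=[-1.3790 -2.5312]
Step 6: x=[3.3862 6.7518] v=[-1.8419 -1.9150]

Answer: 3.3862 6.7518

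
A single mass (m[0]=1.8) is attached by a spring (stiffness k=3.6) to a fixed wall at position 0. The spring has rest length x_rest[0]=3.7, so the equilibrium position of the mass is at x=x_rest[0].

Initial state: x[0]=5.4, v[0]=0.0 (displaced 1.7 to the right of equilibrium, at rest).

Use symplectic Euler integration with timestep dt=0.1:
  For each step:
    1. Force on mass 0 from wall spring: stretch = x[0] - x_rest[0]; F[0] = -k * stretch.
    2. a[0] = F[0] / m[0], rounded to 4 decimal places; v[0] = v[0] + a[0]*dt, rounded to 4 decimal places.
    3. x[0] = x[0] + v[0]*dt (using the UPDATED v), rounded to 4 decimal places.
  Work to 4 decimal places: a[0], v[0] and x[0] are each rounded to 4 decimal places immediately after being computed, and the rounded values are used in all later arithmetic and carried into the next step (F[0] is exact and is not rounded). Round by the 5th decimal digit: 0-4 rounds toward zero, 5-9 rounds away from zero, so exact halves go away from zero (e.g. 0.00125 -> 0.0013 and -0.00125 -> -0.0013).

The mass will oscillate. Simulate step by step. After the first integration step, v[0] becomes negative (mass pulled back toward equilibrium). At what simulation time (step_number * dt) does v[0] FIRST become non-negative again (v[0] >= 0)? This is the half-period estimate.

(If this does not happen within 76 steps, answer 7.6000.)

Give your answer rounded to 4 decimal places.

Answer: 2.3000

Derivation:
Step 0: x=[5.4000] v=[0.0000]
Step 1: x=[5.3660] v=[-0.3400]
Step 2: x=[5.2987] v=[-0.6732]
Step 3: x=[5.1994] v=[-0.9929]
Step 4: x=[5.0701] v=[-1.2928]
Step 5: x=[4.9134] v=[-1.5668]
Step 6: x=[4.7325] v=[-1.8095]
Step 7: x=[4.5309] v=[-2.0160]
Step 8: x=[4.3127] v=[-2.1822]
Step 9: x=[4.0822] v=[-2.3047]
Step 10: x=[3.8441] v=[-2.3811]
Step 11: x=[3.6031] v=[-2.4099]
Step 12: x=[3.3641] v=[-2.3905]
Step 13: x=[3.1318] v=[-2.3233]
Step 14: x=[2.9108] v=[-2.2097]
Step 15: x=[2.7056] v=[-2.0519]
Step 16: x=[2.5203] v=[-1.8530]
Step 17: x=[2.3586] v=[-1.6171]
Step 18: x=[2.2237] v=[-1.3488]
Step 19: x=[2.1184] v=[-1.0535]
Step 20: x=[2.0447] v=[-0.7372]
Step 21: x=[2.0041] v=[-0.4061]
Step 22: x=[1.9974] v=[-0.0669]
Step 23: x=[2.0248] v=[0.2736]
First v>=0 after going negative at step 23, time=2.3000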